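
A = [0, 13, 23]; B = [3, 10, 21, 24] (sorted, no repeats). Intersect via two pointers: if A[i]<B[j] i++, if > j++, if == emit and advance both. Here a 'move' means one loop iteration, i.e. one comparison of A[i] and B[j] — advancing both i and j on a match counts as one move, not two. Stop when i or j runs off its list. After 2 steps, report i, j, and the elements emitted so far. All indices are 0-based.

i=1, j=1, emitted=[]

[i=0,j=0] 0<3 → i++
[i=1,j=0] 13>3 → j++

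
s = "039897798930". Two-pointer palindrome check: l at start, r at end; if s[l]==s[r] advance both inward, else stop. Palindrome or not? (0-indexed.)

palindrome

[0,11] '0'=='0' → l++,r--
[1,10] '3'=='3' → l++,r--
[2,9] '9'=='9' → l++,r--
[3,8] '8'=='8' → l++,r--
[4,7] '9'=='9' → l++,r--
[5,6] '7'=='7' → l++,r--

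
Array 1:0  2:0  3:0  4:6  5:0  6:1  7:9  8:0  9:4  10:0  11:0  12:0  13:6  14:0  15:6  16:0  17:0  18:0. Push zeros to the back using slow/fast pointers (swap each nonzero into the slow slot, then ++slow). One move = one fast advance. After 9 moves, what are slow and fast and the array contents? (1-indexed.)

slow=1 fast=1: a[fast]=0, fast++
slow=1 fast=2: a[fast]=0, fast++
slow=1 fast=3: a[fast]=0, fast++
slow=1 fast=4: a[fast]=6≠0 swap→a[1]=6, slow++,fast++
slow=2 fast=5: a[fast]=0, fast++
slow=2 fast=6: a[fast]=1≠0 swap→a[2]=1, slow++,fast++
slow=3 fast=7: a[fast]=9≠0 swap→a[3]=9, slow++,fast++
slow=4 fast=8: a[fast]=0, fast++
slow=4 fast=9: a[fast]=4≠0 swap→a[4]=4, slow++,fast++

slow=5, fast=10, a=[6, 1, 9, 4, 0, 0, 0, 0, 0, 0, 0, 0, 6, 0, 6, 0, 0, 0]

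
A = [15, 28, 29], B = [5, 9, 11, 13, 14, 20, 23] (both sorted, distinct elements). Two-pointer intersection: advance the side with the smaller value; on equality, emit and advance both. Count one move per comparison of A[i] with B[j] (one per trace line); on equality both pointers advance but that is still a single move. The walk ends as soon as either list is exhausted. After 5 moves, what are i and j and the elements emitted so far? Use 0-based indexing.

i=0, j=5, emitted=[]

i=0 j=0: 15>5, j++
i=0 j=1: 15>9, j++
i=0 j=2: 15>11, j++
i=0 j=3: 15>13, j++
i=0 j=4: 15>14, j++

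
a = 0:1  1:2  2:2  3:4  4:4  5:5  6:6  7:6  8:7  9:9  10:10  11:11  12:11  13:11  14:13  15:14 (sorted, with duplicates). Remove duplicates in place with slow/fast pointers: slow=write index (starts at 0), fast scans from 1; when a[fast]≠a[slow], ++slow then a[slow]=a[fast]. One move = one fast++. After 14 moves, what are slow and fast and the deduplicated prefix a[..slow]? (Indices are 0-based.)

slow=9, fast=15, prefix=[1, 2, 4, 5, 6, 7, 9, 10, 11, 13]

(s=0,f=1) a[fast]=2≠a[slow]=1 write a[1]=2 → slow++,fast++
(s=1,f=2) a[fast]=2=a[slow] dup → fast++
(s=1,f=3) a[fast]=4≠a[slow]=2 write a[2]=4 → slow++,fast++
(s=2,f=4) a[fast]=4=a[slow] dup → fast++
(s=2,f=5) a[fast]=5≠a[slow]=4 write a[3]=5 → slow++,fast++
(s=3,f=6) a[fast]=6≠a[slow]=5 write a[4]=6 → slow++,fast++
(s=4,f=7) a[fast]=6=a[slow] dup → fast++
(s=4,f=8) a[fast]=7≠a[slow]=6 write a[5]=7 → slow++,fast++
(s=5,f=9) a[fast]=9≠a[slow]=7 write a[6]=9 → slow++,fast++
(s=6,f=10) a[fast]=10≠a[slow]=9 write a[7]=10 → slow++,fast++
(s=7,f=11) a[fast]=11≠a[slow]=10 write a[8]=11 → slow++,fast++
(s=8,f=12) a[fast]=11=a[slow] dup → fast++
(s=8,f=13) a[fast]=11=a[slow] dup → fast++
(s=8,f=14) a[fast]=13≠a[slow]=11 write a[9]=13 → slow++,fast++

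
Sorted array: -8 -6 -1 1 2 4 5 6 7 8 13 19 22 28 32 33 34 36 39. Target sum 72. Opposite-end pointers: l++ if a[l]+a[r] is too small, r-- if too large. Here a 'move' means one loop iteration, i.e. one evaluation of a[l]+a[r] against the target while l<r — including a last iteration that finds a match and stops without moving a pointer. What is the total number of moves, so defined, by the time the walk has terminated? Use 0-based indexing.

l=0 r=18: -8+39=31 <72, l++
l=1 r=18: -6+39=33 <72, l++
l=2 r=18: -1+39=38 <72, l++
l=3 r=18: 1+39=40 <72, l++
l=4 r=18: 2+39=41 <72, l++
l=5 r=18: 4+39=43 <72, l++
l=6 r=18: 5+39=44 <72, l++
l=7 r=18: 6+39=45 <72, l++
l=8 r=18: 7+39=46 <72, l++
l=9 r=18: 8+39=47 <72, l++
l=10 r=18: 13+39=52 <72, l++
l=11 r=18: 19+39=58 <72, l++
l=12 r=18: 22+39=61 <72, l++
l=13 r=18: 28+39=67 <72, l++
l=14 r=18: 32+39=71 <72, l++
l=15 r=18: 33+39=72, found

16 moves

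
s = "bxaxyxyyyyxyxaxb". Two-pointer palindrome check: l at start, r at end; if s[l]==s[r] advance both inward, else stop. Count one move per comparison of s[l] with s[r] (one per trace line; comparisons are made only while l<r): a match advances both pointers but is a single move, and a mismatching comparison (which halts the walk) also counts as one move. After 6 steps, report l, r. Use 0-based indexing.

[0,15] 'b'=='b' → l++,r--
[1,14] 'x'=='x' → l++,r--
[2,13] 'a'=='a' → l++,r--
[3,12] 'x'=='x' → l++,r--
[4,11] 'y'=='y' → l++,r--
[5,10] 'x'=='x' → l++,r--

l=6, r=9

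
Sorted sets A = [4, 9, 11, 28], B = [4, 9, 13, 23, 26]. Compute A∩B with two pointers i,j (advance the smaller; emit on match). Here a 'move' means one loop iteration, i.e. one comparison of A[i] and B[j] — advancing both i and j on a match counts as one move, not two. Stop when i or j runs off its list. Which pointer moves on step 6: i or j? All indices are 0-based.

[i=0,j=0] 4==4 emit → i++,j++
[i=1,j=1] 9==9 emit → i++,j++
[i=2,j=2] 11<13 → i++
[i=3,j=2] 28>13 → j++
[i=3,j=3] 28>23 → j++
[i=3,j=4] 28>26 → j++

j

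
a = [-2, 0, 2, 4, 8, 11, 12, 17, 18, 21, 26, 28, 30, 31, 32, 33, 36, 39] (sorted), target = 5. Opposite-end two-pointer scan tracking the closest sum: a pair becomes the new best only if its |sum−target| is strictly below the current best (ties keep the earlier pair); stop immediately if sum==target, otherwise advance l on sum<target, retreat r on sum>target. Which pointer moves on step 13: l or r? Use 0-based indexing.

r

[0,17] -2+39=37 d=32 * → r--
[0,16] -2+36=34 d=29 * → r--
[0,15] -2+33=31 d=26 * → r--
[0,14] -2+32=30 d=25 * → r--
[0,13] -2+31=29 d=24 * → r--
[0,12] -2+30=28 d=23 * → r--
[0,11] -2+28=26 d=21 * → r--
[0,10] -2+26=24 d=19 * → r--
[0,9] -2+21=19 d=14 * → r--
[0,8] -2+18=16 d=11 * → r--
[0,7] -2+17=15 d=10 * → r--
[0,6] -2+12=10 d=5 * → r--
[0,5] -2+11=9 d=4 * → r--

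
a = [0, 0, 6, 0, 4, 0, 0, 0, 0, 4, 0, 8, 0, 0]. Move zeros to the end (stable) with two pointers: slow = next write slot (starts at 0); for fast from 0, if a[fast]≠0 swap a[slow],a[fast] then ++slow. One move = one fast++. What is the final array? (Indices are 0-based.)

slow=0 fast=0: a[fast]=0, fast++
slow=0 fast=1: a[fast]=0, fast++
slow=0 fast=2: a[fast]=6≠0 swap→a[0]=6, slow++,fast++
slow=1 fast=3: a[fast]=0, fast++
slow=1 fast=4: a[fast]=4≠0 swap→a[1]=4, slow++,fast++
slow=2 fast=5: a[fast]=0, fast++
slow=2 fast=6: a[fast]=0, fast++
slow=2 fast=7: a[fast]=0, fast++
slow=2 fast=8: a[fast]=0, fast++
slow=2 fast=9: a[fast]=4≠0 swap→a[2]=4, slow++,fast++
slow=3 fast=10: a[fast]=0, fast++
slow=3 fast=11: a[fast]=8≠0 swap→a[3]=8, slow++,fast++
slow=4 fast=12: a[fast]=0, fast++
slow=4 fast=13: a[fast]=0, fast++

[6, 4, 4, 8, 0, 0, 0, 0, 0, 0, 0, 0, 0, 0]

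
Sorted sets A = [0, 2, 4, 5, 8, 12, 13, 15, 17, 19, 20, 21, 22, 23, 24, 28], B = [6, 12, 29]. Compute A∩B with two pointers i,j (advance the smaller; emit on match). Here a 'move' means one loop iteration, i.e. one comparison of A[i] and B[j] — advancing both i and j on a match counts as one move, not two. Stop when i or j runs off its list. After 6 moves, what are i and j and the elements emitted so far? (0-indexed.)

i=0 j=0: 0<6, i++
i=1 j=0: 2<6, i++
i=2 j=0: 4<6, i++
i=3 j=0: 5<6, i++
i=4 j=0: 8>6, j++
i=4 j=1: 8<12, i++

i=5, j=1, emitted=[]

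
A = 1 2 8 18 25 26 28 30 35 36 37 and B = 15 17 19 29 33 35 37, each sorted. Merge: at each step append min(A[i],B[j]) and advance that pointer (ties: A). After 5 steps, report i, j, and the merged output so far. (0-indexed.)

i=0 j=0: A[i]=1<=B[j]=15 take 1, i++
i=1 j=0: A[i]=2<=B[j]=15 take 2, i++
i=2 j=0: A[i]=8<=B[j]=15 take 8, i++
i=3 j=0: A[i]=18>B[j]=15 take 15, j++
i=3 j=1: A[i]=18>B[j]=17 take 17, j++

i=3, j=2, merged so far=[1, 2, 8, 15, 17]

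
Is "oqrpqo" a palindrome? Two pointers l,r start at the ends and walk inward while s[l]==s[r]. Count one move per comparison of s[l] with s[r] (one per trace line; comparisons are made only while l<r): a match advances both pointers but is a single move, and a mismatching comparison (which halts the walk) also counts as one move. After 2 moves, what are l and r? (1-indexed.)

l=3, r=4

[1,6] 'o'=='o' → l++,r--
[2,5] 'q'=='q' → l++,r--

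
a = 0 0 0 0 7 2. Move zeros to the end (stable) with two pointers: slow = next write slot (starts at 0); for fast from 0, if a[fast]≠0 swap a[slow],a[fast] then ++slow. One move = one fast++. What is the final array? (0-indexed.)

[7, 2, 0, 0, 0, 0]

slow=0 fast=0: a[fast]=0, fast++
slow=0 fast=1: a[fast]=0, fast++
slow=0 fast=2: a[fast]=0, fast++
slow=0 fast=3: a[fast]=0, fast++
slow=0 fast=4: a[fast]=7≠0 swap→a[0]=7, slow++,fast++
slow=1 fast=5: a[fast]=2≠0 swap→a[1]=2, slow++,fast++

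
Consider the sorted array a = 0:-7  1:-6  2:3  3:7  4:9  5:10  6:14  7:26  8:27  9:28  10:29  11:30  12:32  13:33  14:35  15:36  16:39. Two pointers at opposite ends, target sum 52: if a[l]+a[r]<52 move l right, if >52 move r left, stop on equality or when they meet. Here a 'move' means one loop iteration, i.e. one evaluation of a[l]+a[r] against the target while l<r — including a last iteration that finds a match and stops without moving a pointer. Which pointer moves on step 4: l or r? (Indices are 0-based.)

[0,16] -7+39=32 <52 → l++
[1,16] -6+39=33 <52 → l++
[2,16] 3+39=42 <52 → l++
[3,16] 7+39=46 <52 → l++

l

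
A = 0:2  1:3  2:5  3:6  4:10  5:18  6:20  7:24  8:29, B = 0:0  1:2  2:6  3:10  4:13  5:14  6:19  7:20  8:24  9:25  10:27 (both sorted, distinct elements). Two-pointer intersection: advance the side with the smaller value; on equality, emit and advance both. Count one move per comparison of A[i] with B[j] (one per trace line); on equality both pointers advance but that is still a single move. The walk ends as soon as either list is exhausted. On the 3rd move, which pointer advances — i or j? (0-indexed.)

[i=0,j=0] 2>0 → j++
[i=0,j=1] 2==2 emit → i++,j++
[i=1,j=2] 3<6 → i++

i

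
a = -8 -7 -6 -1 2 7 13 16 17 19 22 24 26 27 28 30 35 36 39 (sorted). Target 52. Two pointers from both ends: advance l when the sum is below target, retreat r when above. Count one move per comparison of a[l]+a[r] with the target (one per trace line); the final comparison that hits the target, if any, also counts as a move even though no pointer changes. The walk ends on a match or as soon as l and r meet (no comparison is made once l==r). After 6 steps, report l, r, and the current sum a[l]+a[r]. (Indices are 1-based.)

l=7, r=19, sum=52

[1,19] -8+39=31 <52 → l++
[2,19] -7+39=32 <52 → l++
[3,19] -6+39=33 <52 → l++
[4,19] -1+39=38 <52 → l++
[5,19] 2+39=41 <52 → l++
[6,19] 7+39=46 <52 → l++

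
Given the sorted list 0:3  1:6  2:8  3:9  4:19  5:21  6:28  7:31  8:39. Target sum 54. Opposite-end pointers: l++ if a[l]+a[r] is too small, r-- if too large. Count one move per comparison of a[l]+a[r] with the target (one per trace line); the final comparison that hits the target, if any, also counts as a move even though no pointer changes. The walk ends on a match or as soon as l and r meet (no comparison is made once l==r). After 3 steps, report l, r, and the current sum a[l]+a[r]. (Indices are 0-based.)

l=3, r=8, sum=48

l=0 r=8: 3+39=42 <54, l++
l=1 r=8: 6+39=45 <54, l++
l=2 r=8: 8+39=47 <54, l++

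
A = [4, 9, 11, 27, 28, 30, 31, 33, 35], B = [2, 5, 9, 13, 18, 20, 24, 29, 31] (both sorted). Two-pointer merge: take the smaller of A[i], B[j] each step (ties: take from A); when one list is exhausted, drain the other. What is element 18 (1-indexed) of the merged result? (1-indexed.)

merged[18] = 35

i=1 j=1: A[i]=4>B[j]=2 take 2, j++
i=1 j=2: A[i]=4<=B[j]=5 take 4, i++
i=2 j=2: A[i]=9>B[j]=5 take 5, j++
i=2 j=3: A[i]=9<=B[j]=9 take 9, i++
i=3 j=3: A[i]=11>B[j]=9 take 9, j++
i=3 j=4: A[i]=11<=B[j]=13 take 11, i++
i=4 j=4: A[i]=27>B[j]=13 take 13, j++
i=4 j=5: A[i]=27>B[j]=18 take 18, j++
i=4 j=6: A[i]=27>B[j]=20 take 20, j++
i=4 j=7: A[i]=27>B[j]=24 take 24, j++
i=4 j=8: A[i]=27<=B[j]=29 take 27, i++
i=5 j=8: A[i]=28<=B[j]=29 take 28, i++
i=6 j=8: A[i]=30>B[j]=29 take 29, j++
i=6 j=9: A[i]=30<=B[j]=31 take 30, i++
i=7 j=9: A[i]=31<=B[j]=31 take 31, i++
i=8 j=9: A[i]=33>B[j]=31 take 31, j++
i=8 j=10: B done, take A[i]=33, i++
i=9 j=10: B done, take A[i]=35, i++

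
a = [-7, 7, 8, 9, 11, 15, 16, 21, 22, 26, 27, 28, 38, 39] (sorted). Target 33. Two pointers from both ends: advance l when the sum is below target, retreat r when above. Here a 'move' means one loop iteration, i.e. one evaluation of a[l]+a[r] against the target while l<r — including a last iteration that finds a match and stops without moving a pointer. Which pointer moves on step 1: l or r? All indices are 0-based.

l=0 r=13: -7+39=32 <33, l++

l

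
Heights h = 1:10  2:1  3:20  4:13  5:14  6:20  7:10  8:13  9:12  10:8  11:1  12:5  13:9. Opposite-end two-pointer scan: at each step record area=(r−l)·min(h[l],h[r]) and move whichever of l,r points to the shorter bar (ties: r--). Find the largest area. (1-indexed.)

l=1 r=13: min(10,9)*12=108 best=108 *, r--
l=1 r=12: min(10,5)*11=55 best=108, r--
l=1 r=11: min(10,1)*10=10 best=108, r--
l=1 r=10: min(10,8)*9=72 best=108, r--
l=1 r=9: min(10,12)*8=80 best=108, l++
l=2 r=9: min(1,12)*7=7 best=108, l++
l=3 r=9: min(20,12)*6=72 best=108, r--
l=3 r=8: min(20,13)*5=65 best=108, r--
l=3 r=7: min(20,10)*4=40 best=108, r--
l=3 r=6: min(20,20)*3=60 best=108, r--
l=3 r=5: min(20,14)*2=28 best=108, r--
l=3 r=4: min(20,13)*1=13 best=108, r--

max area = 108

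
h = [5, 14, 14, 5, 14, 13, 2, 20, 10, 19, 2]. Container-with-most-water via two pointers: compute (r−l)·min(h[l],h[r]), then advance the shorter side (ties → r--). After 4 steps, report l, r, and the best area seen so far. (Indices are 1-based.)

l=4, r=10, best area=112

l=1 r=11: min(5,2)*10=20 best=20 *, r--
l=1 r=10: min(5,19)*9=45 best=45 *, l++
l=2 r=10: min(14,19)*8=112 best=112 *, l++
l=3 r=10: min(14,19)*7=98 best=112, l++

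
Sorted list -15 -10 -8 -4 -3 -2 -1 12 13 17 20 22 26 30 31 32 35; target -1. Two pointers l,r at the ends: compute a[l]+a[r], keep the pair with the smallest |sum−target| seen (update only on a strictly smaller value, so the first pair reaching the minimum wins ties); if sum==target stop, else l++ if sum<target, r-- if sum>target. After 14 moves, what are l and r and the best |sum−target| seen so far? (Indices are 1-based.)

l=5, r=7, best |Δ|=1

l=1 r=17: -15+35=20 d=21 *, r--
l=1 r=16: -15+32=17 d=18 *, r--
l=1 r=15: -15+31=16 d=17 *, r--
l=1 r=14: -15+30=15 d=16 *, r--
l=1 r=13: -15+26=11 d=12 *, r--
l=1 r=12: -15+22=7 d=8 *, r--
l=1 r=11: -15+20=5 d=6 *, r--
l=1 r=10: -15+17=2 d=3 *, r--
l=1 r=9: -15+13=-2 d=1 *, l++
l=2 r=9: -10+13=3 d=4, r--
l=2 r=8: -10+12=2 d=3, r--
l=2 r=7: -10+-1=-11 d=10, l++
l=3 r=7: -8+-1=-9 d=8, l++
l=4 r=7: -4+-1=-5 d=4, l++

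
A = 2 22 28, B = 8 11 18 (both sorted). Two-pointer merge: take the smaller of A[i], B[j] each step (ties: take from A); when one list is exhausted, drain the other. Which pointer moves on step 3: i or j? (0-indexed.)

[i=0,j=0] A[i]=2<=B[j]=8 take 2 → i++
[i=1,j=0] A[i]=22>B[j]=8 take 8 → j++
[i=1,j=1] A[i]=22>B[j]=11 take 11 → j++

j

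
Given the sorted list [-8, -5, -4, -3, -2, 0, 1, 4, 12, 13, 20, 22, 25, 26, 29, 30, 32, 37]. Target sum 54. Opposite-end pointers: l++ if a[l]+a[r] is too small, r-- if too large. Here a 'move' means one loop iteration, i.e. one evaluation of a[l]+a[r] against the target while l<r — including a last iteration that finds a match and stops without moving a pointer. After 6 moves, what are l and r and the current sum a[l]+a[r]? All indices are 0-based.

l=6, r=17, sum=38

l=0 r=17: -8+37=29 <54, l++
l=1 r=17: -5+37=32 <54, l++
l=2 r=17: -4+37=33 <54, l++
l=3 r=17: -3+37=34 <54, l++
l=4 r=17: -2+37=35 <54, l++
l=5 r=17: 0+37=37 <54, l++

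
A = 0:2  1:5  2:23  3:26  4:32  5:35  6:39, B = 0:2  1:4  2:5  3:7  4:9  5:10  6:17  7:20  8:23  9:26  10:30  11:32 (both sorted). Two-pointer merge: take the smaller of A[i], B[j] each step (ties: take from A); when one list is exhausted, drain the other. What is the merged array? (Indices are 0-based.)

[2, 2, 4, 5, 5, 7, 9, 10, 17, 20, 23, 23, 26, 26, 30, 32, 32, 35, 39]

[i=0,j=0] A[i]=2<=B[j]=2 take 2 → i++
[i=1,j=0] A[i]=5>B[j]=2 take 2 → j++
[i=1,j=1] A[i]=5>B[j]=4 take 4 → j++
[i=1,j=2] A[i]=5<=B[j]=5 take 5 → i++
[i=2,j=2] A[i]=23>B[j]=5 take 5 → j++
[i=2,j=3] A[i]=23>B[j]=7 take 7 → j++
[i=2,j=4] A[i]=23>B[j]=9 take 9 → j++
[i=2,j=5] A[i]=23>B[j]=10 take 10 → j++
[i=2,j=6] A[i]=23>B[j]=17 take 17 → j++
[i=2,j=7] A[i]=23>B[j]=20 take 20 → j++
[i=2,j=8] A[i]=23<=B[j]=23 take 23 → i++
[i=3,j=8] A[i]=26>B[j]=23 take 23 → j++
[i=3,j=9] A[i]=26<=B[j]=26 take 26 → i++
[i=4,j=9] A[i]=32>B[j]=26 take 26 → j++
[i=4,j=10] A[i]=32>B[j]=30 take 30 → j++
[i=4,j=11] A[i]=32<=B[j]=32 take 32 → i++
[i=5,j=11] A[i]=35>B[j]=32 take 32 → j++
[i=5,j=12] B done, take A[i]=35 → i++
[i=6,j=12] B done, take A[i]=39 → i++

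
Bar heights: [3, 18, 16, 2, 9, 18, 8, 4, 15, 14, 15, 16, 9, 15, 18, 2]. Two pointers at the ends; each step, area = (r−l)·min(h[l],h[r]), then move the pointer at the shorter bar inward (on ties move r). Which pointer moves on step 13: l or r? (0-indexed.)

[0,15] min(3,2)*15=30 best=30 * → r--
[0,14] min(3,18)*14=42 best=42 * → l++
[1,14] min(18,18)*13=234 best=234 * → r--
[1,13] min(18,15)*12=180 best=234 → r--
[1,12] min(18,9)*11=99 best=234 → r--
[1,11] min(18,16)*10=160 best=234 → r--
[1,10] min(18,15)*9=135 best=234 → r--
[1,9] min(18,14)*8=112 best=234 → r--
[1,8] min(18,15)*7=105 best=234 → r--
[1,7] min(18,4)*6=24 best=234 → r--
[1,6] min(18,8)*5=40 best=234 → r--
[1,5] min(18,18)*4=72 best=234 → r--
[1,4] min(18,9)*3=27 best=234 → r--

r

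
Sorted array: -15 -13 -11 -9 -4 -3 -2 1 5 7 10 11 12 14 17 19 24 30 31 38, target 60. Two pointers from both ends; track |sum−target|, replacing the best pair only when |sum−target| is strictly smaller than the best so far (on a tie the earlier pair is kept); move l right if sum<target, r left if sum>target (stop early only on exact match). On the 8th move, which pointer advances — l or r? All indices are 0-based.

[0,19] -15+38=23 d=37 * → l++
[1,19] -13+38=25 d=35 * → l++
[2,19] -11+38=27 d=33 * → l++
[3,19] -9+38=29 d=31 * → l++
[4,19] -4+38=34 d=26 * → l++
[5,19] -3+38=35 d=25 * → l++
[6,19] -2+38=36 d=24 * → l++
[7,19] 1+38=39 d=21 * → l++

l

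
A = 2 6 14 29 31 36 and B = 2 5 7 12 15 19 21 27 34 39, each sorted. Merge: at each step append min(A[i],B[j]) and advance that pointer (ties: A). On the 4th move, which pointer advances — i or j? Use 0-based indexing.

i

[i=0,j=0] A[i]=2<=B[j]=2 take 2 → i++
[i=1,j=0] A[i]=6>B[j]=2 take 2 → j++
[i=1,j=1] A[i]=6>B[j]=5 take 5 → j++
[i=1,j=2] A[i]=6<=B[j]=7 take 6 → i++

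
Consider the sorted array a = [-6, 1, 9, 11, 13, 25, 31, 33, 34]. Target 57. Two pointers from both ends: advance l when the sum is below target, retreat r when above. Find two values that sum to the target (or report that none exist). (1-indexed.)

[1,9] -6+34=28 <57 → l++
[2,9] 1+34=35 <57 → l++
[3,9] 9+34=43 <57 → l++
[4,9] 11+34=45 <57 → l++
[5,9] 13+34=47 <57 → l++
[6,9] 25+34=59 >57 → r--
[6,8] 25+33=58 >57 → r--
[6,7] 25+31=56 <57 → l++

no pair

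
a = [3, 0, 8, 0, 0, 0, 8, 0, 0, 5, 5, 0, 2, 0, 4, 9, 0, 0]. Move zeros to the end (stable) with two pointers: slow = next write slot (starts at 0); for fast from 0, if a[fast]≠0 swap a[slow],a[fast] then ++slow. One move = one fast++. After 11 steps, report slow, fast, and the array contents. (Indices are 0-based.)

slow=5, fast=11, a=[3, 8, 8, 5, 5, 0, 0, 0, 0, 0, 0, 0, 2, 0, 4, 9, 0, 0]

slow=0 fast=0: a[fast]=3≠0 swap→a[0]=3, slow++,fast++
slow=1 fast=1: a[fast]=0, fast++
slow=1 fast=2: a[fast]=8≠0 swap→a[1]=8, slow++,fast++
slow=2 fast=3: a[fast]=0, fast++
slow=2 fast=4: a[fast]=0, fast++
slow=2 fast=5: a[fast]=0, fast++
slow=2 fast=6: a[fast]=8≠0 swap→a[2]=8, slow++,fast++
slow=3 fast=7: a[fast]=0, fast++
slow=3 fast=8: a[fast]=0, fast++
slow=3 fast=9: a[fast]=5≠0 swap→a[3]=5, slow++,fast++
slow=4 fast=10: a[fast]=5≠0 swap→a[4]=5, slow++,fast++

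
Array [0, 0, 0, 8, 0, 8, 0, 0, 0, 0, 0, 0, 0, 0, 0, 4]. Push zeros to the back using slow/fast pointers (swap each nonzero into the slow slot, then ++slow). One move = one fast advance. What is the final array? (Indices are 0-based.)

[8, 8, 4, 0, 0, 0, 0, 0, 0, 0, 0, 0, 0, 0, 0, 0]

(s=0,f=0) a[fast]=0 → fast++
(s=0,f=1) a[fast]=0 → fast++
(s=0,f=2) a[fast]=0 → fast++
(s=0,f=3) a[fast]=8≠0 swap→a[0]=8 → slow++,fast++
(s=1,f=4) a[fast]=0 → fast++
(s=1,f=5) a[fast]=8≠0 swap→a[1]=8 → slow++,fast++
(s=2,f=6) a[fast]=0 → fast++
(s=2,f=7) a[fast]=0 → fast++
(s=2,f=8) a[fast]=0 → fast++
(s=2,f=9) a[fast]=0 → fast++
(s=2,f=10) a[fast]=0 → fast++
(s=2,f=11) a[fast]=0 → fast++
(s=2,f=12) a[fast]=0 → fast++
(s=2,f=13) a[fast]=0 → fast++
(s=2,f=14) a[fast]=0 → fast++
(s=2,f=15) a[fast]=4≠0 swap→a[2]=4 → slow++,fast++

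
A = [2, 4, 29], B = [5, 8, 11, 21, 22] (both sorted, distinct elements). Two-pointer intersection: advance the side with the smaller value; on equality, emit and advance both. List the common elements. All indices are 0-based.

intersection = []

i=0 j=0: 2<5, i++
i=1 j=0: 4<5, i++
i=2 j=0: 29>5, j++
i=2 j=1: 29>8, j++
i=2 j=2: 29>11, j++
i=2 j=3: 29>21, j++
i=2 j=4: 29>22, j++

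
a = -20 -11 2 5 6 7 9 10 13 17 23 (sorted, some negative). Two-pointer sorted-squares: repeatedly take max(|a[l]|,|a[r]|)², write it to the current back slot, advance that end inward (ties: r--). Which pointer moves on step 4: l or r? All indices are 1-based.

l=1 r=11: |-20|<=|23| out[11]=529, r--
l=1 r=10: |-20|>|17| out[10]=400, l++
l=2 r=10: |-11|<=|17| out[9]=289, r--
l=2 r=9: |-11|<=|13| out[8]=169, r--

r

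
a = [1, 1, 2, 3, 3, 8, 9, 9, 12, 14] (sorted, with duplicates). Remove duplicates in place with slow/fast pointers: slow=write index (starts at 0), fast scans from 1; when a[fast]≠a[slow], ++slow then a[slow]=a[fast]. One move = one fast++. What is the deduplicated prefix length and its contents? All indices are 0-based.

length 7; prefix = [1, 2, 3, 8, 9, 12, 14]

slow=0 fast=1: a[fast]=1=a[slow] dup, fast++
slow=0 fast=2: a[fast]=2≠a[slow]=1 write a[1]=2, slow++,fast++
slow=1 fast=3: a[fast]=3≠a[slow]=2 write a[2]=3, slow++,fast++
slow=2 fast=4: a[fast]=3=a[slow] dup, fast++
slow=2 fast=5: a[fast]=8≠a[slow]=3 write a[3]=8, slow++,fast++
slow=3 fast=6: a[fast]=9≠a[slow]=8 write a[4]=9, slow++,fast++
slow=4 fast=7: a[fast]=9=a[slow] dup, fast++
slow=4 fast=8: a[fast]=12≠a[slow]=9 write a[5]=12, slow++,fast++
slow=5 fast=9: a[fast]=14≠a[slow]=12 write a[6]=14, slow++,fast++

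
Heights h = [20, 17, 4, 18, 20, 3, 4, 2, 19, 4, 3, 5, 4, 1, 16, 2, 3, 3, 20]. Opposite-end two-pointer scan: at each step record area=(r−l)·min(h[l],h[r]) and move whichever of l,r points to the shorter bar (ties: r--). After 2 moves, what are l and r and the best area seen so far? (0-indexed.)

l=0, r=16, best area=360

l=0 r=18: min(20,20)*18=360 best=360 *, r--
l=0 r=17: min(20,3)*17=51 best=360, r--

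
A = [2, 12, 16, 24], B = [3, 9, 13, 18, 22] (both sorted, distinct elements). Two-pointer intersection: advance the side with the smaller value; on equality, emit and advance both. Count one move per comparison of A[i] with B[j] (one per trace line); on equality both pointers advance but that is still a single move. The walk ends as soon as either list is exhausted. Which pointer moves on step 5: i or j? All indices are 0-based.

j

[i=0,j=0] 2<3 → i++
[i=1,j=0] 12>3 → j++
[i=1,j=1] 12>9 → j++
[i=1,j=2] 12<13 → i++
[i=2,j=2] 16>13 → j++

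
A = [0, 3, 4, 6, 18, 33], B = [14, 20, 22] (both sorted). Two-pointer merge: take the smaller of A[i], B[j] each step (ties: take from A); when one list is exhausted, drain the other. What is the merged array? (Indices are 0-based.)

i=0 j=0: A[i]=0<=B[j]=14 take 0, i++
i=1 j=0: A[i]=3<=B[j]=14 take 3, i++
i=2 j=0: A[i]=4<=B[j]=14 take 4, i++
i=3 j=0: A[i]=6<=B[j]=14 take 6, i++
i=4 j=0: A[i]=18>B[j]=14 take 14, j++
i=4 j=1: A[i]=18<=B[j]=20 take 18, i++
i=5 j=1: A[i]=33>B[j]=20 take 20, j++
i=5 j=2: A[i]=33>B[j]=22 take 22, j++
i=5 j=3: B done, take A[i]=33, i++

[0, 3, 4, 6, 14, 18, 20, 22, 33]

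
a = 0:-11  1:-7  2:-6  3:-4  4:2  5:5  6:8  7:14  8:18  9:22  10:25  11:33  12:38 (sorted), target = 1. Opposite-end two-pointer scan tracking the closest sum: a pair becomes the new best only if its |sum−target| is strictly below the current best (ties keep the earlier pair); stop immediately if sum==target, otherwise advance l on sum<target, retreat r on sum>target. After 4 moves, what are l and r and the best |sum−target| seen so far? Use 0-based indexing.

l=0, r=8, best |Δ|=10

l=0 r=12: -11+38=27 d=26 *, r--
l=0 r=11: -11+33=22 d=21 *, r--
l=0 r=10: -11+25=14 d=13 *, r--
l=0 r=9: -11+22=11 d=10 *, r--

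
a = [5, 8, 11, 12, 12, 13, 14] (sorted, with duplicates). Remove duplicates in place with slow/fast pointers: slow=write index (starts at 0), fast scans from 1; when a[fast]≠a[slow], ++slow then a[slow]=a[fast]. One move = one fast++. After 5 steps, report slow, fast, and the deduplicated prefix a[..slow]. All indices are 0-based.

slow=4, fast=6, prefix=[5, 8, 11, 12, 13]

(s=0,f=1) a[fast]=8≠a[slow]=5 write a[1]=8 → slow++,fast++
(s=1,f=2) a[fast]=11≠a[slow]=8 write a[2]=11 → slow++,fast++
(s=2,f=3) a[fast]=12≠a[slow]=11 write a[3]=12 → slow++,fast++
(s=3,f=4) a[fast]=12=a[slow] dup → fast++
(s=3,f=5) a[fast]=13≠a[slow]=12 write a[4]=13 → slow++,fast++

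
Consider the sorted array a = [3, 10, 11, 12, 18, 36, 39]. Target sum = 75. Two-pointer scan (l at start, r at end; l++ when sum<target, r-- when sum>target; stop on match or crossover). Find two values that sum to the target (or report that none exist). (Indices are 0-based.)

[0,6] 3+39=42 <75 → l++
[1,6] 10+39=49 <75 → l++
[2,6] 11+39=50 <75 → l++
[3,6] 12+39=51 <75 → l++
[4,6] 18+39=57 <75 → l++
[5,6] 36+39=75 → found

(36, 39)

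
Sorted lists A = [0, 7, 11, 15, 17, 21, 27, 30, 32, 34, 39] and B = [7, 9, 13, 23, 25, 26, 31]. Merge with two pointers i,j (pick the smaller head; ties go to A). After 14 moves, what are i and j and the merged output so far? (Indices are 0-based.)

i=8, j=6, merged so far=[0, 7, 7, 9, 11, 13, 15, 17, 21, 23, 25, 26, 27, 30]

[i=0,j=0] A[i]=0<=B[j]=7 take 0 → i++
[i=1,j=0] A[i]=7<=B[j]=7 take 7 → i++
[i=2,j=0] A[i]=11>B[j]=7 take 7 → j++
[i=2,j=1] A[i]=11>B[j]=9 take 9 → j++
[i=2,j=2] A[i]=11<=B[j]=13 take 11 → i++
[i=3,j=2] A[i]=15>B[j]=13 take 13 → j++
[i=3,j=3] A[i]=15<=B[j]=23 take 15 → i++
[i=4,j=3] A[i]=17<=B[j]=23 take 17 → i++
[i=5,j=3] A[i]=21<=B[j]=23 take 21 → i++
[i=6,j=3] A[i]=27>B[j]=23 take 23 → j++
[i=6,j=4] A[i]=27>B[j]=25 take 25 → j++
[i=6,j=5] A[i]=27>B[j]=26 take 26 → j++
[i=6,j=6] A[i]=27<=B[j]=31 take 27 → i++
[i=7,j=6] A[i]=30<=B[j]=31 take 30 → i++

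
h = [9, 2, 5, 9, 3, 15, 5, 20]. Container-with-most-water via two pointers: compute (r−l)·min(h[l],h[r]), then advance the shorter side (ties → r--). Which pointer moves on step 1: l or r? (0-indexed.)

l

l=0 r=7: min(9,20)*7=63 best=63 *, l++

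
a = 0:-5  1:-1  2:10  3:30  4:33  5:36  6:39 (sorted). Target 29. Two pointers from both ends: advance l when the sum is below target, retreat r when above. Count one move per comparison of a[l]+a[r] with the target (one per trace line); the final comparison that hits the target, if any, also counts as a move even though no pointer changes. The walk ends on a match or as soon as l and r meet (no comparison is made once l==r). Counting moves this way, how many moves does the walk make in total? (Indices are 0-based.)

5 moves

[0,6] -5+39=34 >29 → r--
[0,5] -5+36=31 >29 → r--
[0,4] -5+33=28 <29 → l++
[1,4] -1+33=32 >29 → r--
[1,3] -1+30=29 → found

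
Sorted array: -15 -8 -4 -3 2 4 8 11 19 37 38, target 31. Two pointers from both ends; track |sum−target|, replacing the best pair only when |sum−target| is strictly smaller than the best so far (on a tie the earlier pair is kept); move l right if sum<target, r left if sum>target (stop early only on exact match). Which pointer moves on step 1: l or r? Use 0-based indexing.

l

l=0 r=10: -15+38=23 d=8 *, l++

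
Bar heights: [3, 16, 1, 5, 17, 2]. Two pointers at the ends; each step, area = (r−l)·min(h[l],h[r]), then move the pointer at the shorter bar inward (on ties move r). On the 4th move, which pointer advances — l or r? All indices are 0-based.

l=0 r=5: min(3,2)*5=10 best=10 *, r--
l=0 r=4: min(3,17)*4=12 best=12 *, l++
l=1 r=4: min(16,17)*3=48 best=48 *, l++
l=2 r=4: min(1,17)*2=2 best=48, l++

l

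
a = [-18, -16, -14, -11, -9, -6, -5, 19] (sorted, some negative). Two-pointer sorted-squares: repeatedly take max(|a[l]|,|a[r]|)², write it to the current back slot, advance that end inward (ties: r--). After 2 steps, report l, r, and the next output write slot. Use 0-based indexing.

l=0 r=7: |-18|<=|19| out[7]=361, r--
l=0 r=6: |-18|>|-5| out[6]=324, l++

l=1, r=6, next write slot=5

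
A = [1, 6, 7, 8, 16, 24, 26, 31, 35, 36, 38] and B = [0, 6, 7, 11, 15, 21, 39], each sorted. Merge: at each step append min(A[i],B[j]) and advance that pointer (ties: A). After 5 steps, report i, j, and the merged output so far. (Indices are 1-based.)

i=1 j=1: A[i]=1>B[j]=0 take 0, j++
i=1 j=2: A[i]=1<=B[j]=6 take 1, i++
i=2 j=2: A[i]=6<=B[j]=6 take 6, i++
i=3 j=2: A[i]=7>B[j]=6 take 6, j++
i=3 j=3: A[i]=7<=B[j]=7 take 7, i++

i=4, j=3, merged so far=[0, 1, 6, 6, 7]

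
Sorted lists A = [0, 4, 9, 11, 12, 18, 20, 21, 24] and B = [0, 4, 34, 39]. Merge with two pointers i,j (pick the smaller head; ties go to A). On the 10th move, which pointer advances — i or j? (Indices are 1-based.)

i=1 j=1: A[i]=0<=B[j]=0 take 0, i++
i=2 j=1: A[i]=4>B[j]=0 take 0, j++
i=2 j=2: A[i]=4<=B[j]=4 take 4, i++
i=3 j=2: A[i]=9>B[j]=4 take 4, j++
i=3 j=3: A[i]=9<=B[j]=34 take 9, i++
i=4 j=3: A[i]=11<=B[j]=34 take 11, i++
i=5 j=3: A[i]=12<=B[j]=34 take 12, i++
i=6 j=3: A[i]=18<=B[j]=34 take 18, i++
i=7 j=3: A[i]=20<=B[j]=34 take 20, i++
i=8 j=3: A[i]=21<=B[j]=34 take 21, i++

i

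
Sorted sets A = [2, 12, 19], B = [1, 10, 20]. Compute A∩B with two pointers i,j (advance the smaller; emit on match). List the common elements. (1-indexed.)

i=1 j=1: 2>1, j++
i=1 j=2: 2<10, i++
i=2 j=2: 12>10, j++
i=2 j=3: 12<20, i++
i=3 j=3: 19<20, i++

intersection = []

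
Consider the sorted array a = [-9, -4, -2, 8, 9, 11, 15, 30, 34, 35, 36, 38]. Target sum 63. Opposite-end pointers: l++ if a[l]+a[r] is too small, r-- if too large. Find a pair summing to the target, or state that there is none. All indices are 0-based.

[0,11] -9+38=29 <63 → l++
[1,11] -4+38=34 <63 → l++
[2,11] -2+38=36 <63 → l++
[3,11] 8+38=46 <63 → l++
[4,11] 9+38=47 <63 → l++
[5,11] 11+38=49 <63 → l++
[6,11] 15+38=53 <63 → l++
[7,11] 30+38=68 >63 → r--
[7,10] 30+36=66 >63 → r--
[7,9] 30+35=65 >63 → r--
[7,8] 30+34=64 >63 → r--

no pair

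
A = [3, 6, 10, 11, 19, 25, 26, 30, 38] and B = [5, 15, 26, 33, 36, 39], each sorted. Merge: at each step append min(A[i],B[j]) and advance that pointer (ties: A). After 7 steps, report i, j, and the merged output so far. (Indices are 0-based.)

[i=0,j=0] A[i]=3<=B[j]=5 take 3 → i++
[i=1,j=0] A[i]=6>B[j]=5 take 5 → j++
[i=1,j=1] A[i]=6<=B[j]=15 take 6 → i++
[i=2,j=1] A[i]=10<=B[j]=15 take 10 → i++
[i=3,j=1] A[i]=11<=B[j]=15 take 11 → i++
[i=4,j=1] A[i]=19>B[j]=15 take 15 → j++
[i=4,j=2] A[i]=19<=B[j]=26 take 19 → i++

i=5, j=2, merged so far=[3, 5, 6, 10, 11, 15, 19]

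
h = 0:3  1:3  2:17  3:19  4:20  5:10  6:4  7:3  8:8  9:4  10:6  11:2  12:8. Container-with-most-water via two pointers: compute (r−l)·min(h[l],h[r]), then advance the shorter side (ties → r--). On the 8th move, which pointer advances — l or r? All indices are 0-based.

r

l=0 r=12: min(3,8)*12=36 best=36 *, l++
l=1 r=12: min(3,8)*11=33 best=36, l++
l=2 r=12: min(17,8)*10=80 best=80 *, r--
l=2 r=11: min(17,2)*9=18 best=80, r--
l=2 r=10: min(17,6)*8=48 best=80, r--
l=2 r=9: min(17,4)*7=28 best=80, r--
l=2 r=8: min(17,8)*6=48 best=80, r--
l=2 r=7: min(17,3)*5=15 best=80, r--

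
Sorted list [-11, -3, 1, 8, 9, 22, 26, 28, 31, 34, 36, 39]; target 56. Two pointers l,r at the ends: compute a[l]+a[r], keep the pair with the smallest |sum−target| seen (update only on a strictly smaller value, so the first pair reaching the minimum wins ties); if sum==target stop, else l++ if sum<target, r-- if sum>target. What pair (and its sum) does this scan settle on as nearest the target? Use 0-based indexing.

l=0 r=11: -11+39=28 d=28 *, l++
l=1 r=11: -3+39=36 d=20 *, l++
l=2 r=11: 1+39=40 d=16 *, l++
l=3 r=11: 8+39=47 d=9 *, l++
l=4 r=11: 9+39=48 d=8 *, l++
l=5 r=11: 22+39=61 d=5 *, r--
l=5 r=10: 22+36=58 d=2 *, r--
l=5 r=9: 22+34=56 d=0 *, stop

pair (22, 34) with sum 56 (|Δ|=0)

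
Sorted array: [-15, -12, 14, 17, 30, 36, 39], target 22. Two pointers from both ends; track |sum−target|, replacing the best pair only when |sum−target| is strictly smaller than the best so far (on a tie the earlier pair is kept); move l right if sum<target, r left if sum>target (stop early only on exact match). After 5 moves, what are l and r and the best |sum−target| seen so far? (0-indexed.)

l=0 r=6: -15+39=24 d=2 *, r--
l=0 r=5: -15+36=21 d=1 *, l++
l=1 r=5: -12+36=24 d=2, r--
l=1 r=4: -12+30=18 d=4, l++
l=2 r=4: 14+30=44 d=22, r--

l=2, r=3, best |Δ|=1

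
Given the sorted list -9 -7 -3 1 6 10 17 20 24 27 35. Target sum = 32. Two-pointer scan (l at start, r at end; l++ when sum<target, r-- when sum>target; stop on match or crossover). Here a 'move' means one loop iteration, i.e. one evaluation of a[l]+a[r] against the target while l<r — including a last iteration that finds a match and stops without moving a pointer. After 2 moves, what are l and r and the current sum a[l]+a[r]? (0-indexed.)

[0,10] -9+35=26 <32 → l++
[1,10] -7+35=28 <32 → l++

l=2, r=10, sum=32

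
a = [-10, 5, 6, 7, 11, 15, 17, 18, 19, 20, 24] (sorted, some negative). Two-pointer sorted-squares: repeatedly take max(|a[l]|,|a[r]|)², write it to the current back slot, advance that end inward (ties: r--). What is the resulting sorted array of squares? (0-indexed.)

[0,10] |-10|<=|24| out[10]=576 → r--
[0,9] |-10|<=|20| out[9]=400 → r--
[0,8] |-10|<=|19| out[8]=361 → r--
[0,7] |-10|<=|18| out[7]=324 → r--
[0,6] |-10|<=|17| out[6]=289 → r--
[0,5] |-10|<=|15| out[5]=225 → r--
[0,4] |-10|<=|11| out[4]=121 → r--
[0,3] |-10|>|7| out[3]=100 → l++
[1,3] |5|<=|7| out[2]=49 → r--
[1,2] |5|<=|6| out[1]=36 → r--
[1,1] |5|<=|5| out[0]=25 → r--

[25, 36, 49, 100, 121, 225, 289, 324, 361, 400, 576]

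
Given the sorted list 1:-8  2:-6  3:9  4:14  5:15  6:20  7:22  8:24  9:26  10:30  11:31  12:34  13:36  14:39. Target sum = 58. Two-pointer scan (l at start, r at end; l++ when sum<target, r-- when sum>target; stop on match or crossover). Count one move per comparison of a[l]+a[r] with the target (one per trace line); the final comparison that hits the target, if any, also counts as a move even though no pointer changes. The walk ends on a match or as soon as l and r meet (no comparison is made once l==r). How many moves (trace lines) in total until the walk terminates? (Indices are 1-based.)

8 moves

l=1 r=14: -8+39=31 <58, l++
l=2 r=14: -6+39=33 <58, l++
l=3 r=14: 9+39=48 <58, l++
l=4 r=14: 14+39=53 <58, l++
l=5 r=14: 15+39=54 <58, l++
l=6 r=14: 20+39=59 >58, r--
l=6 r=13: 20+36=56 <58, l++
l=7 r=13: 22+36=58, found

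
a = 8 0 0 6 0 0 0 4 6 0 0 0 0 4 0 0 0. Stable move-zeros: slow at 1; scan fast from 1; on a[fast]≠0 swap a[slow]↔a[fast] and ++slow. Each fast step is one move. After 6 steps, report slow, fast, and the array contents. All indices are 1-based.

slow=1 fast=1: a[fast]=8≠0 swap→a[1]=8, slow++,fast++
slow=2 fast=2: a[fast]=0, fast++
slow=2 fast=3: a[fast]=0, fast++
slow=2 fast=4: a[fast]=6≠0 swap→a[2]=6, slow++,fast++
slow=3 fast=5: a[fast]=0, fast++
slow=3 fast=6: a[fast]=0, fast++

slow=3, fast=7, a=[8, 6, 0, 0, 0, 0, 0, 4, 6, 0, 0, 0, 0, 4, 0, 0, 0]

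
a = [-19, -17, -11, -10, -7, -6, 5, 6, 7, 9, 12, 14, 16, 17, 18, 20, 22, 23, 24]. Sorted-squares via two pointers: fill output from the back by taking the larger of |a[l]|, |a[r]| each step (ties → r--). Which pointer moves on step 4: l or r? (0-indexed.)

r

[0,18] |-19|<=|24| out[18]=576 → r--
[0,17] |-19|<=|23| out[17]=529 → r--
[0,16] |-19|<=|22| out[16]=484 → r--
[0,15] |-19|<=|20| out[15]=400 → r--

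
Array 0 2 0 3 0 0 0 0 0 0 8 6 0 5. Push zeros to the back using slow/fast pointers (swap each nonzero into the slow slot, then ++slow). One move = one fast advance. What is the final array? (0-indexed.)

slow=0 fast=0: a[fast]=0, fast++
slow=0 fast=1: a[fast]=2≠0 swap→a[0]=2, slow++,fast++
slow=1 fast=2: a[fast]=0, fast++
slow=1 fast=3: a[fast]=3≠0 swap→a[1]=3, slow++,fast++
slow=2 fast=4: a[fast]=0, fast++
slow=2 fast=5: a[fast]=0, fast++
slow=2 fast=6: a[fast]=0, fast++
slow=2 fast=7: a[fast]=0, fast++
slow=2 fast=8: a[fast]=0, fast++
slow=2 fast=9: a[fast]=0, fast++
slow=2 fast=10: a[fast]=8≠0 swap→a[2]=8, slow++,fast++
slow=3 fast=11: a[fast]=6≠0 swap→a[3]=6, slow++,fast++
slow=4 fast=12: a[fast]=0, fast++
slow=4 fast=13: a[fast]=5≠0 swap→a[4]=5, slow++,fast++

[2, 3, 8, 6, 5, 0, 0, 0, 0, 0, 0, 0, 0, 0]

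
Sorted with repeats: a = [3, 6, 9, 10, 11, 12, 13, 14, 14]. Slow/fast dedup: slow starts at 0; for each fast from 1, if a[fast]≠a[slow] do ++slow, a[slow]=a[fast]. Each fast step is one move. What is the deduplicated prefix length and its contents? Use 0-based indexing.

length 8; prefix = [3, 6, 9, 10, 11, 12, 13, 14]

slow=0 fast=1: a[fast]=6≠a[slow]=3 write a[1]=6, slow++,fast++
slow=1 fast=2: a[fast]=9≠a[slow]=6 write a[2]=9, slow++,fast++
slow=2 fast=3: a[fast]=10≠a[slow]=9 write a[3]=10, slow++,fast++
slow=3 fast=4: a[fast]=11≠a[slow]=10 write a[4]=11, slow++,fast++
slow=4 fast=5: a[fast]=12≠a[slow]=11 write a[5]=12, slow++,fast++
slow=5 fast=6: a[fast]=13≠a[slow]=12 write a[6]=13, slow++,fast++
slow=6 fast=7: a[fast]=14≠a[slow]=13 write a[7]=14, slow++,fast++
slow=7 fast=8: a[fast]=14=a[slow] dup, fast++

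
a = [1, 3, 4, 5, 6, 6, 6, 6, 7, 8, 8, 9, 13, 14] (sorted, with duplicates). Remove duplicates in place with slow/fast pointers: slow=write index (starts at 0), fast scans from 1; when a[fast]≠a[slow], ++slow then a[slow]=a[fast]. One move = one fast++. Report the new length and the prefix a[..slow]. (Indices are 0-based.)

length 10; prefix = [1, 3, 4, 5, 6, 7, 8, 9, 13, 14]

(s=0,f=1) a[fast]=3≠a[slow]=1 write a[1]=3 → slow++,fast++
(s=1,f=2) a[fast]=4≠a[slow]=3 write a[2]=4 → slow++,fast++
(s=2,f=3) a[fast]=5≠a[slow]=4 write a[3]=5 → slow++,fast++
(s=3,f=4) a[fast]=6≠a[slow]=5 write a[4]=6 → slow++,fast++
(s=4,f=5) a[fast]=6=a[slow] dup → fast++
(s=4,f=6) a[fast]=6=a[slow] dup → fast++
(s=4,f=7) a[fast]=6=a[slow] dup → fast++
(s=4,f=8) a[fast]=7≠a[slow]=6 write a[5]=7 → slow++,fast++
(s=5,f=9) a[fast]=8≠a[slow]=7 write a[6]=8 → slow++,fast++
(s=6,f=10) a[fast]=8=a[slow] dup → fast++
(s=6,f=11) a[fast]=9≠a[slow]=8 write a[7]=9 → slow++,fast++
(s=7,f=12) a[fast]=13≠a[slow]=9 write a[8]=13 → slow++,fast++
(s=8,f=13) a[fast]=14≠a[slow]=13 write a[9]=14 → slow++,fast++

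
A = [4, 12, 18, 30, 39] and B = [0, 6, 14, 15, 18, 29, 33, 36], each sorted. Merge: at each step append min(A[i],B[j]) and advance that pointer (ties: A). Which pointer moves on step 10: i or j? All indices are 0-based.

[i=0,j=0] A[i]=4>B[j]=0 take 0 → j++
[i=0,j=1] A[i]=4<=B[j]=6 take 4 → i++
[i=1,j=1] A[i]=12>B[j]=6 take 6 → j++
[i=1,j=2] A[i]=12<=B[j]=14 take 12 → i++
[i=2,j=2] A[i]=18>B[j]=14 take 14 → j++
[i=2,j=3] A[i]=18>B[j]=15 take 15 → j++
[i=2,j=4] A[i]=18<=B[j]=18 take 18 → i++
[i=3,j=4] A[i]=30>B[j]=18 take 18 → j++
[i=3,j=5] A[i]=30>B[j]=29 take 29 → j++
[i=3,j=6] A[i]=30<=B[j]=33 take 30 → i++

i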